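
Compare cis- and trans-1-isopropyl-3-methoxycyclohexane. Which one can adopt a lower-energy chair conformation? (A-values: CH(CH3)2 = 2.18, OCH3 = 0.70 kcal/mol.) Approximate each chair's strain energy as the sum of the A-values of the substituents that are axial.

At 1,3 positions (parity same): cis → (e,e or a,a); trans → (a,e or e,a).
Best chair for cis: E = 0.00 kcal/mol; best chair for trans: E = 0.70 kcal/mol.
The cis isomer is lower by 0.70 kcal/mol.

cis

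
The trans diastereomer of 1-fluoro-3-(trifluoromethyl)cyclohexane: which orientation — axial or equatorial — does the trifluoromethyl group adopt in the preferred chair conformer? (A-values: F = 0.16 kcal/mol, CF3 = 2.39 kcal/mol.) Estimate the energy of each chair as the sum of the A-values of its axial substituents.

C1 and C3 have the same parity, so for the trans isomer the two substituents are one axial and one equatorial in each chair.
Chair I (fluoro axial, trifluoromethyl equatorial): E = 0.16 kcal/mol.
Chair II (fluoro equatorial, trifluoromethyl axial): E = 2.39 kcal/mol.
Chair I is the more stable (lower-energy) conformer, and in that chair the trifluoromethyl group is equatorial.

equatorial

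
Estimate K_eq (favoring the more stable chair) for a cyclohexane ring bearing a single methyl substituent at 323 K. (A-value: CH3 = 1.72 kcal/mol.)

K ≈ 14.6

One chair has the methyl group axial (E = 1.72 kcal/mol) and the other has it equatorial (E = 0).
ΔG = 1.72 kcal/mol between the two chairs.
K = exp(ΔG/RT) with R = 1.987×10⁻³ kcal mol⁻¹ K⁻¹ and T = 323 K gives K ≈ 14.6.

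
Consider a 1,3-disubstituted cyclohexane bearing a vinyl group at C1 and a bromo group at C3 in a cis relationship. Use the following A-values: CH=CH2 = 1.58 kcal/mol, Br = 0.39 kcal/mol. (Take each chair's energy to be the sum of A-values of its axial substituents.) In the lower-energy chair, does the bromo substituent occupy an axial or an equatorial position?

C1 and C3 have the same parity, so for the cis isomer the two substituents are e,e in one chair and a,a in the other.
Chair I (vinyl axial, bromo axial): E = 1.97 kcal/mol.
Chair II (vinyl equatorial, bromo equatorial): E = 0.00 kcal/mol.
Chair II is the more stable (lower-energy) conformer, and in that chair the bromo group is equatorial.

equatorial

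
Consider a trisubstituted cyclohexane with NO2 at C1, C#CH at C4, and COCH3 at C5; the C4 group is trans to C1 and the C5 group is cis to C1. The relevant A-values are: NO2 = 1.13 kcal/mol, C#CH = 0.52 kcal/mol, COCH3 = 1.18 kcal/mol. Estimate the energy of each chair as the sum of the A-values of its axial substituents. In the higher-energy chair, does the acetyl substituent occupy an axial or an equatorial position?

axial

Chair I (nitro axial, ethynyl axial, acetyl axial): E = 2.83 kcal/mol.
Chair II (nitro equatorial, ethynyl equatorial, acetyl equatorial): E = 0.00 kcal/mol.
Chair I is the less stable (higher-energy) conformer, and in that chair the acetyl group is axial.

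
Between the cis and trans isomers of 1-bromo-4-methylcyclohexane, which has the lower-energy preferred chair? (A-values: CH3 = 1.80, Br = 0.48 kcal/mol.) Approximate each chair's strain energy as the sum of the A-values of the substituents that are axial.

trans

At 1,4 positions (parity opposite): cis → (a,e or e,a); trans → (e,e or a,a).
Best chair for cis: E = 0.48 kcal/mol; best chair for trans: E = 0.00 kcal/mol.
The trans isomer is lower by 0.48 kcal/mol.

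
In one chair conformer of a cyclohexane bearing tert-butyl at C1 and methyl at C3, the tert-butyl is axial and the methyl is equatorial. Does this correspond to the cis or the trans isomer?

trans

C1 and C3 have the same parity, so their axial bonds point in the same direction.
With same-parity carbons, two substituents on the same face are both axial or both equatorial; opposite faces give one of each.
Here the groups are axial/equatorial → opposite face → trans.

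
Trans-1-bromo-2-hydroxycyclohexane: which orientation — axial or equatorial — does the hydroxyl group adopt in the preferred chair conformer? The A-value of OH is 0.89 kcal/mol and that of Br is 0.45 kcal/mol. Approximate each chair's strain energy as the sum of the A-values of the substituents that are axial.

C1 and C2 have opposite parity, so for the trans isomer the two substituents are e,e in one chair and a,a in the other.
Chair I (hydroxyl axial, bromo axial): E = 1.34 kcal/mol.
Chair II (hydroxyl equatorial, bromo equatorial): E = 0.00 kcal/mol.
Chair II is the more stable (lower-energy) conformer, and in that chair the hydroxyl group is equatorial.

equatorial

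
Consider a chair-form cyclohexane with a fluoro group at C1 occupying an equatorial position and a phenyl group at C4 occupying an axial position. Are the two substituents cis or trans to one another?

C1 and C4 have opposite parity, so their axial bonds point in opposite directions.
With opposite-parity carbons, two substituents on the same face are one axial and one equatorial; opposite faces give both axial or both equatorial.
Here the groups are equatorial/axial → same face → cis.

cis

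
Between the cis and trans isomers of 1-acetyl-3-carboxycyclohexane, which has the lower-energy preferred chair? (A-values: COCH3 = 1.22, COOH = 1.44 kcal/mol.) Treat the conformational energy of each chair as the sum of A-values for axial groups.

cis

At 1,3 positions (parity same): cis → (e,e or a,a); trans → (a,e or e,a).
Best chair for cis: E = 0.00 kcal/mol; best chair for trans: E = 1.22 kcal/mol.
The cis isomer is lower by 1.22 kcal/mol.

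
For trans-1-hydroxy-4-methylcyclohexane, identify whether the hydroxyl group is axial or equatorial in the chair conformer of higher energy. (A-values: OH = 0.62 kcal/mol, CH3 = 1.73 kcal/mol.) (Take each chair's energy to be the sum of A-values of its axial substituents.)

C1 and C4 have opposite parity, so for the trans isomer the two substituents are e,e in one chair and a,a in the other.
Chair I (hydroxyl axial, methyl axial): E = 2.35 kcal/mol.
Chair II (hydroxyl equatorial, methyl equatorial): E = 0.00 kcal/mol.
Chair I is the less stable (higher-energy) conformer, and in that chair the hydroxyl group is axial.

axial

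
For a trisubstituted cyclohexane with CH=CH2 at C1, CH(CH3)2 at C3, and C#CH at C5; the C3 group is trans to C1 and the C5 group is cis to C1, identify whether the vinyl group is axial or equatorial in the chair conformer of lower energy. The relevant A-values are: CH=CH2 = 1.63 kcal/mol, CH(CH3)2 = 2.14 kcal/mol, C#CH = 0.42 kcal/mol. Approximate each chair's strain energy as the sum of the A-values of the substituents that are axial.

axial

Chair I (vinyl axial, isopropyl equatorial, ethynyl axial): E = 2.05 kcal/mol.
Chair II (vinyl equatorial, isopropyl axial, ethynyl equatorial): E = 2.14 kcal/mol.
Chair I is the more stable (lower-energy) conformer, and in that chair the vinyl group is axial.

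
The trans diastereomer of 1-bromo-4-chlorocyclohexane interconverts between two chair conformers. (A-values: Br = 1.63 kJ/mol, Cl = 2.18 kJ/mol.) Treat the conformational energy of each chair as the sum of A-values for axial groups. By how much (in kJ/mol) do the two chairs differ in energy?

3.81 kJ/mol

C1 and C4 have opposite parity, so for the trans isomer the two substituents are e,e in one chair and a,a in the other.
Chair I (bromo axial, chloro axial): E = 3.81 kJ/mol.
Chair II (bromo equatorial, chloro equatorial): E = 0.00 kJ/mol.
ΔE = 3.81 − 0.00 = 3.81 kJ/mol; chair II is more stable.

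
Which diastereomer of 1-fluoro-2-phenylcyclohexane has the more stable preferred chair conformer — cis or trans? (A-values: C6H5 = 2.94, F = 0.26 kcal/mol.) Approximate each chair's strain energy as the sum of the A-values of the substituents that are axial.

At 1,2 positions (parity opposite): cis → (a,e or e,a); trans → (e,e or a,a).
Best chair for cis: E = 0.26 kcal/mol; best chair for trans: E = 0.00 kcal/mol.
The trans isomer is lower by 0.26 kcal/mol.

trans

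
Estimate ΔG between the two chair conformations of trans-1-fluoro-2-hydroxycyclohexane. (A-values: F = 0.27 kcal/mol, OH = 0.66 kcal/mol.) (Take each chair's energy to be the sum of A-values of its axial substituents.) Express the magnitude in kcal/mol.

0.93 kcal/mol

C1 and C2 have opposite parity, so for the trans isomer the two substituents are e,e in one chair and a,a in the other.
Chair I (fluoro axial, hydroxyl axial): E = 0.93 kcal/mol.
Chair II (fluoro equatorial, hydroxyl equatorial): E = 0.00 kcal/mol.
ΔE = 0.93 − 0.00 = 0.93 kcal/mol; chair II is more stable.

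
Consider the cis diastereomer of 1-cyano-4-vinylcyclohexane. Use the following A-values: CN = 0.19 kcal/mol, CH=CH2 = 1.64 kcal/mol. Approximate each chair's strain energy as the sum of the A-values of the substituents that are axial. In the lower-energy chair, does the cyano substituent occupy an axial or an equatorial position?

axial

C1 and C4 have opposite parity, so for the cis isomer the two substituents are one axial and one equatorial in each chair.
Chair I (cyano axial, vinyl equatorial): E = 0.19 kcal/mol.
Chair II (cyano equatorial, vinyl axial): E = 1.64 kcal/mol.
Chair I is the more stable (lower-energy) conformer, and in that chair the cyano group is axial.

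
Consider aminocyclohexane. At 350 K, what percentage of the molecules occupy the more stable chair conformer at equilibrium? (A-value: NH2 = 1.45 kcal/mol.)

One chair has the amino group axial (E = 1.45 kcal/mol) and the other has it equatorial (E = 0).
ΔG = 1.45 kcal/mol between the two chairs.
K = exp(ΔG/RT) with R = 1.987×10⁻³ kcal mol⁻¹ K⁻¹ and T = 350 K gives K ≈ 8.04.
Fraction in the lower-energy chair = K/(K+1) = 88.9%.

88.9%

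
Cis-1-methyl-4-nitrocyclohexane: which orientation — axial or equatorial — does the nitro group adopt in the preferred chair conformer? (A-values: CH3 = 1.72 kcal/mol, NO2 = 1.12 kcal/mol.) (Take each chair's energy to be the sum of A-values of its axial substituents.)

axial

C1 and C4 have opposite parity, so for the cis isomer the two substituents are one axial and one equatorial in each chair.
Chair I (methyl axial, nitro equatorial): E = 1.72 kcal/mol.
Chair II (methyl equatorial, nitro axial): E = 1.12 kcal/mol.
Chair II is the more stable (lower-energy) conformer, and in that chair the nitro group is axial.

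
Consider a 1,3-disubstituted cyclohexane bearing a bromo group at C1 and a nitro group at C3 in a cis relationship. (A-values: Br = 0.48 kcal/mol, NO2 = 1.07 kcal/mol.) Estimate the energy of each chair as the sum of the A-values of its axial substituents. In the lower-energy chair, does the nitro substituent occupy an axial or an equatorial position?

equatorial

C1 and C3 have the same parity, so for the cis isomer the two substituents are e,e in one chair and a,a in the other.
Chair I (bromo axial, nitro axial): E = 1.55 kcal/mol.
Chair II (bromo equatorial, nitro equatorial): E = 0.00 kcal/mol.
Chair II is the more stable (lower-energy) conformer, and in that chair the nitro group is equatorial.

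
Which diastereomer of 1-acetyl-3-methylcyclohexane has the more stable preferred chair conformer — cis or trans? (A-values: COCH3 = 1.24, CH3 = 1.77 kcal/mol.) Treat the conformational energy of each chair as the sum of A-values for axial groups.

At 1,3 positions (parity same): cis → (e,e or a,a); trans → (a,e or e,a).
Best chair for cis: E = 0.00 kcal/mol; best chair for trans: E = 1.24 kcal/mol.
The cis isomer is lower by 1.24 kcal/mol.

cis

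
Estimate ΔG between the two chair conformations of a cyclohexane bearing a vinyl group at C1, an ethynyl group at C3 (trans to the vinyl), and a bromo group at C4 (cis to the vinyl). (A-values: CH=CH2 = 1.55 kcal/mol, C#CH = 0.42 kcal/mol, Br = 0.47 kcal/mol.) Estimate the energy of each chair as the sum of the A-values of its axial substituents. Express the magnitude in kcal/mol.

0.66 kcal/mol

Chair I (vinyl axial, ethynyl equatorial, bromo equatorial): E = 1.55 kcal/mol.
Chair II (vinyl equatorial, ethynyl axial, bromo axial): E = 0.89 kcal/mol.
ΔE = 1.55 − 0.89 = 0.66 kcal/mol; chair II is more stable.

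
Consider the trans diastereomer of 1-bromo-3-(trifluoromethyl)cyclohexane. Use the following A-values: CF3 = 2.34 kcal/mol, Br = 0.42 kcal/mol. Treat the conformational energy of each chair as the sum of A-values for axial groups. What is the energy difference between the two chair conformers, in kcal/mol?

1.92 kcal/mol

C1 and C3 have the same parity, so for the trans isomer the two substituents are one axial and one equatorial in each chair.
Chair I (trifluoromethyl axial, bromo equatorial): E = 2.34 kcal/mol.
Chair II (trifluoromethyl equatorial, bromo axial): E = 0.42 kcal/mol.
ΔE = 2.34 − 0.42 = 1.92 kcal/mol; chair II is more stable.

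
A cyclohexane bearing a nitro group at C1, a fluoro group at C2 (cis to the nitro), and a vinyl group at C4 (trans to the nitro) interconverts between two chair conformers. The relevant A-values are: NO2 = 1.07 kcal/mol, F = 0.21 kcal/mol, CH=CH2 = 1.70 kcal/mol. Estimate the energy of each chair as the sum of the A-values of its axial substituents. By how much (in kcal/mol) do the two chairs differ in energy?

Chair I (nitro axial, fluoro equatorial, vinyl axial): E = 2.77 kcal/mol.
Chair II (nitro equatorial, fluoro axial, vinyl equatorial): E = 0.21 kcal/mol.
ΔE = 2.77 − 0.21 = 2.56 kcal/mol; chair II is more stable.

2.56 kcal/mol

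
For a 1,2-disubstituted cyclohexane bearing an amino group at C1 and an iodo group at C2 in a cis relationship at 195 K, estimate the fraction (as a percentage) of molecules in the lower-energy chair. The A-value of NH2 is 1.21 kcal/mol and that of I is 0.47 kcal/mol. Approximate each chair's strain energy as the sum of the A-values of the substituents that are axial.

C1 and C2 have opposite parity, so for the cis isomer the two substituents are one axial and one equatorial in each chair.
Chair I (amino axial, iodo equatorial): E = 1.21 kcal/mol; chair II (amino equatorial, iodo axial): E = 0.47 kcal/mol.
ΔG = 0.74 kcal/mol between the two chairs.
K = exp(ΔG/RT) with R = 1.987×10⁻³ kcal mol⁻¹ K⁻¹ and T = 195 K gives K ≈ 6.75.
Fraction in the lower-energy chair = K/(K+1) = 87.1%.

87.1%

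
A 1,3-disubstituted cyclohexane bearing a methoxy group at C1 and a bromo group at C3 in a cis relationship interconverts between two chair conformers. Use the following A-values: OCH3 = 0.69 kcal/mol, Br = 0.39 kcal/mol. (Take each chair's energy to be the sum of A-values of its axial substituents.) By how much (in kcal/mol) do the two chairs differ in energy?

1.08 kcal/mol

C1 and C3 have the same parity, so for the cis isomer the two substituents are e,e in one chair and a,a in the other.
Chair I (methoxy axial, bromo axial): E = 1.08 kcal/mol.
Chair II (methoxy equatorial, bromo equatorial): E = 0.00 kcal/mol.
ΔE = 1.08 − 0.00 = 1.08 kcal/mol; chair II is more stable.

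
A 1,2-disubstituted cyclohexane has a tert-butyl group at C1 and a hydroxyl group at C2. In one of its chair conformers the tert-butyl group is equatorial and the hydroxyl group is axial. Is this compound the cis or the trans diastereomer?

C1 and C2 have opposite parity, so their axial bonds point in opposite directions.
With opposite-parity carbons, two substituents on the same face are one axial and one equatorial; opposite faces give both axial or both equatorial.
Here the groups are equatorial/axial → same face → cis.

cis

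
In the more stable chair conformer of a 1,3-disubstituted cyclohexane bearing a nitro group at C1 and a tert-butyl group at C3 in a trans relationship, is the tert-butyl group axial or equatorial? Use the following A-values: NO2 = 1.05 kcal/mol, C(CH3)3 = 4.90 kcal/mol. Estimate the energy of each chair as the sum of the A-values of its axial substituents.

equatorial

C1 and C3 have the same parity, so for the trans isomer the two substituents are one axial and one equatorial in each chair.
Chair I (nitro axial, tert-butyl equatorial): E = 1.05 kcal/mol.
Chair II (nitro equatorial, tert-butyl axial): E = 4.90 kcal/mol.
Chair I is the more stable (lower-energy) conformer, and in that chair the tert-butyl group is equatorial.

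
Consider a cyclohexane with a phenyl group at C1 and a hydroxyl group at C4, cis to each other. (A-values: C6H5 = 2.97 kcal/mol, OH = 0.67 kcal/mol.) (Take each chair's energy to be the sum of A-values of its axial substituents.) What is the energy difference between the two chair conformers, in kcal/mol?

2.30 kcal/mol

C1 and C4 have opposite parity, so for the cis isomer the two substituents are one axial and one equatorial in each chair.
Chair I (phenyl axial, hydroxyl equatorial): E = 2.97 kcal/mol.
Chair II (phenyl equatorial, hydroxyl axial): E = 0.67 kcal/mol.
ΔE = 2.97 − 0.67 = 2.30 kcal/mol; chair II is more stable.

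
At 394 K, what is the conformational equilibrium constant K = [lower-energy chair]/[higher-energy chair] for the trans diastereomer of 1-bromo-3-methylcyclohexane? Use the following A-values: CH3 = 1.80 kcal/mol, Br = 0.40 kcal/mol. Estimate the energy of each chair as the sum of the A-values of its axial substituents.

K ≈ 5.98

C1 and C3 have the same parity, so for the trans isomer the two substituents are one axial and one equatorial in each chair.
Chair I (methyl axial, bromo equatorial): E = 1.80 kcal/mol; chair II (methyl equatorial, bromo axial): E = 0.40 kcal/mol.
ΔG = 1.40 kcal/mol between the two chairs.
K = exp(ΔG/RT) with R = 1.987×10⁻³ kcal mol⁻¹ K⁻¹ and T = 394 K gives K ≈ 5.98.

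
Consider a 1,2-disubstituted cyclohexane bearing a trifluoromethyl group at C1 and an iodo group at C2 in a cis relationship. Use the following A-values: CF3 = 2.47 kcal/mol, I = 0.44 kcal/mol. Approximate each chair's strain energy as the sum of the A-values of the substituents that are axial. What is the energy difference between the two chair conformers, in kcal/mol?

C1 and C2 have opposite parity, so for the cis isomer the two substituents are one axial and one equatorial in each chair.
Chair I (trifluoromethyl axial, iodo equatorial): E = 2.47 kcal/mol.
Chair II (trifluoromethyl equatorial, iodo axial): E = 0.44 kcal/mol.
ΔE = 2.47 − 0.44 = 2.03 kcal/mol; chair II is more stable.

2.03 kcal/mol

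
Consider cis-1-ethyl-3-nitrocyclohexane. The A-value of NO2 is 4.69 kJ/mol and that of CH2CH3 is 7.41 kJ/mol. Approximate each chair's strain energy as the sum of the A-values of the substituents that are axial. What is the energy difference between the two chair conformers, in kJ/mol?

12.10 kJ/mol

C1 and C3 have the same parity, so for the cis isomer the two substituents are e,e in one chair and a,a in the other.
Chair I (nitro axial, ethyl axial): E = 12.10 kJ/mol.
Chair II (nitro equatorial, ethyl equatorial): E = 0.00 kJ/mol.
ΔE = 12.10 − 0.00 = 12.10 kJ/mol; chair II is more stable.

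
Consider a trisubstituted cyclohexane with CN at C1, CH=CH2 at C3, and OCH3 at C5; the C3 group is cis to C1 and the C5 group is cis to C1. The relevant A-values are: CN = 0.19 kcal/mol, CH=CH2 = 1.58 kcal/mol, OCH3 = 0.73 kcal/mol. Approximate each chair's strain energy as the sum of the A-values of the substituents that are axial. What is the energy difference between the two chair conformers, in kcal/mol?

2.50 kcal/mol

Chair I (cyano axial, vinyl axial, methoxy axial): E = 2.50 kcal/mol.
Chair II (cyano equatorial, vinyl equatorial, methoxy equatorial): E = 0.00 kcal/mol.
ΔE = 2.50 − 0.00 = 2.50 kcal/mol; chair II is more stable.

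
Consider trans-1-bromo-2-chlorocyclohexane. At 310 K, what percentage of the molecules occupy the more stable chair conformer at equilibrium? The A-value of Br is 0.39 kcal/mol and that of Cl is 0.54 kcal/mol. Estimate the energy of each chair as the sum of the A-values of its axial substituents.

C1 and C2 have opposite parity, so for the trans isomer the two substituents are e,e in one chair and a,a in the other.
Chair I (bromo axial, chloro axial): E = 0.93 kcal/mol; chair II (bromo equatorial, chloro equatorial): E = 0.00 kcal/mol.
ΔG = 0.93 kcal/mol between the two chairs.
K = exp(ΔG/RT) with R = 1.987×10⁻³ kcal mol⁻¹ K⁻¹ and T = 310 K gives K ≈ 4.53.
Fraction in the lower-energy chair = K/(K+1) = 81.9%.

81.9%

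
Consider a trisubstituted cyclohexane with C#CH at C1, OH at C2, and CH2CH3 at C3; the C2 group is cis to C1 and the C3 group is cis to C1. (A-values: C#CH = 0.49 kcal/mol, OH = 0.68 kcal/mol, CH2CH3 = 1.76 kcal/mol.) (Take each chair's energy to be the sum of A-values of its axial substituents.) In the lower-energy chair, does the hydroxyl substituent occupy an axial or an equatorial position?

Chair I (ethynyl axial, hydroxyl equatorial, ethyl axial): E = 2.25 kcal/mol.
Chair II (ethynyl equatorial, hydroxyl axial, ethyl equatorial): E = 0.68 kcal/mol.
Chair II is the more stable (lower-energy) conformer, and in that chair the hydroxyl group is axial.

axial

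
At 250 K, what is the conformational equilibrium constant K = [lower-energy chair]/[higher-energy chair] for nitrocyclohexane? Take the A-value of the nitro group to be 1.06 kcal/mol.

One chair has the nitro group axial (E = 1.06 kcal/mol) and the other has it equatorial (E = 0).
ΔG = 1.06 kcal/mol between the two chairs.
K = exp(ΔG/RT) with R = 1.987×10⁻³ kcal mol⁻¹ K⁻¹ and T = 250 K gives K ≈ 8.45.

K ≈ 8.45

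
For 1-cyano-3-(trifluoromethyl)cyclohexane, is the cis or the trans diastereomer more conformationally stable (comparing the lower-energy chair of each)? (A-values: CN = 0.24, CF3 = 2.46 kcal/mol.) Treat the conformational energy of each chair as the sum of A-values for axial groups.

cis

At 1,3 positions (parity same): cis → (e,e or a,a); trans → (a,e or e,a).
Best chair for cis: E = 0.00 kcal/mol; best chair for trans: E = 0.24 kcal/mol.
The cis isomer is lower by 0.24 kcal/mol.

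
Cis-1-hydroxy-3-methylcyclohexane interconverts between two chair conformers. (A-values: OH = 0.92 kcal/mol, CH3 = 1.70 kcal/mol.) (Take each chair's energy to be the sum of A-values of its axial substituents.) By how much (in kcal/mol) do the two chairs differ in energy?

C1 and C3 have the same parity, so for the cis isomer the two substituents are e,e in one chair and a,a in the other.
Chair I (hydroxyl axial, methyl axial): E = 2.62 kcal/mol.
Chair II (hydroxyl equatorial, methyl equatorial): E = 0.00 kcal/mol.
ΔE = 2.62 − 0.00 = 2.62 kcal/mol; chair II is more stable.

2.62 kcal/mol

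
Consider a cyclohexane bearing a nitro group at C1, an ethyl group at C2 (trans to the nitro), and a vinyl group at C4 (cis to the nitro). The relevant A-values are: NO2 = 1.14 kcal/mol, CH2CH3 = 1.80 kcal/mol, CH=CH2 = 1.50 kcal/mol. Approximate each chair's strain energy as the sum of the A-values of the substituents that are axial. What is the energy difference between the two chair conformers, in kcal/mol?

1.44 kcal/mol

Chair I (nitro axial, ethyl axial, vinyl equatorial): E = 2.94 kcal/mol.
Chair II (nitro equatorial, ethyl equatorial, vinyl axial): E = 1.50 kcal/mol.
ΔE = 2.94 − 1.50 = 1.44 kcal/mol; chair II is more stable.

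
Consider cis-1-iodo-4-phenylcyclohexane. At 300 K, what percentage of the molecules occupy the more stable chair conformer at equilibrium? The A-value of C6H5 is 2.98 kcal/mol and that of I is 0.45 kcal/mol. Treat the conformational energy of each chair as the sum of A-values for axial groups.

C1 and C4 have opposite parity, so for the cis isomer the two substituents are one axial and one equatorial in each chair.
Chair I (phenyl axial, iodo equatorial): E = 2.98 kcal/mol; chair II (phenyl equatorial, iodo axial): E = 0.45 kcal/mol.
ΔG = 2.53 kcal/mol between the two chairs.
K = exp(ΔG/RT) with R = 1.987×10⁻³ kcal mol⁻¹ K⁻¹ and T = 300 K gives K ≈ 69.7.
Fraction in the lower-energy chair = K/(K+1) = 98.6%.

98.6%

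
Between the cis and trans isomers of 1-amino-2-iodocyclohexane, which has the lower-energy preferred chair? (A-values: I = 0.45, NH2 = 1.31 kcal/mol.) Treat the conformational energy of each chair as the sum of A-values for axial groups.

At 1,2 positions (parity opposite): cis → (a,e or e,a); trans → (e,e or a,a).
Best chair for cis: E = 0.45 kcal/mol; best chair for trans: E = 0.00 kcal/mol.
The trans isomer is lower by 0.45 kcal/mol.

trans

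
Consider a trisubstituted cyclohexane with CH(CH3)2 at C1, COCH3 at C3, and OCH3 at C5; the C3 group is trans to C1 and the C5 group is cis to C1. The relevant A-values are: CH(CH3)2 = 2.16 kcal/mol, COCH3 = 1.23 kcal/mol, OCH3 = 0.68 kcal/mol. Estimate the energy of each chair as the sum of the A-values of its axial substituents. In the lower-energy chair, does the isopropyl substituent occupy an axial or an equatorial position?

Chair I (isopropyl axial, acetyl equatorial, methoxy axial): E = 2.84 kcal/mol.
Chair II (isopropyl equatorial, acetyl axial, methoxy equatorial): E = 1.23 kcal/mol.
Chair II is the more stable (lower-energy) conformer, and in that chair the isopropyl group is equatorial.

equatorial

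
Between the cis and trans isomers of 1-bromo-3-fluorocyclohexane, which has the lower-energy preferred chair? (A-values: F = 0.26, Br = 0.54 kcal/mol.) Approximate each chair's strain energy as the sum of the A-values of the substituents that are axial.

cis

At 1,3 positions (parity same): cis → (e,e or a,a); trans → (a,e or e,a).
Best chair for cis: E = 0.00 kcal/mol; best chair for trans: E = 0.26 kcal/mol.
The cis isomer is lower by 0.26 kcal/mol.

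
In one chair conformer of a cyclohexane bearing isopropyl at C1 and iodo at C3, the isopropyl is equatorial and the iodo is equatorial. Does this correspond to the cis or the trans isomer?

C1 and C3 have the same parity, so their axial bonds point in the same direction.
With same-parity carbons, two substituents on the same face are both axial or both equatorial; opposite faces give one of each.
Here the groups are equatorial/equatorial → same face → cis.

cis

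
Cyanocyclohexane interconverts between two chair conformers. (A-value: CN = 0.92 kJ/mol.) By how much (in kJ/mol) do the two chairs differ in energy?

0.92 kJ/mol

A monosubstituted cyclohexane has one chair with the cyano group axial (E = A = 0.92 kJ/mol) and one with it equatorial (E = 0).
ΔE = 0.92 − 0 = 0.92 kJ/mol.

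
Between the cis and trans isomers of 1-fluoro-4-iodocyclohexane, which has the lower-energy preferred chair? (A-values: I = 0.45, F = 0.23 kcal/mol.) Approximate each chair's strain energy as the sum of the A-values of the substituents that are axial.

trans

At 1,4 positions (parity opposite): cis → (a,e or e,a); trans → (e,e or a,a).
Best chair for cis: E = 0.23 kcal/mol; best chair for trans: E = 0.00 kcal/mol.
The trans isomer is lower by 0.23 kcal/mol.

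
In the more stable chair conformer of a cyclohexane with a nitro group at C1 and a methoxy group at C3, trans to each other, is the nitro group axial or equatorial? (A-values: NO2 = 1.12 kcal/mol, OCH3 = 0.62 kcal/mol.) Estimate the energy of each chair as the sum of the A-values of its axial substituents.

C1 and C3 have the same parity, so for the trans isomer the two substituents are one axial and one equatorial in each chair.
Chair I (nitro axial, methoxy equatorial): E = 1.12 kcal/mol.
Chair II (nitro equatorial, methoxy axial): E = 0.62 kcal/mol.
Chair II is the more stable (lower-energy) conformer, and in that chair the nitro group is equatorial.

equatorial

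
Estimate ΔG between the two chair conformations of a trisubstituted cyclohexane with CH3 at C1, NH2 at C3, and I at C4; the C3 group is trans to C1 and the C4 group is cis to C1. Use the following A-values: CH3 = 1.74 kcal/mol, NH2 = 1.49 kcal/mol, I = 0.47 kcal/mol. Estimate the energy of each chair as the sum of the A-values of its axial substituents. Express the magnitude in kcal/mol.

Chair I (methyl axial, amino equatorial, iodo equatorial): E = 1.74 kcal/mol.
Chair II (methyl equatorial, amino axial, iodo axial): E = 1.96 kcal/mol.
ΔE = 1.96 − 1.74 = 0.22 kcal/mol; chair I is more stable.

0.22 kcal/mol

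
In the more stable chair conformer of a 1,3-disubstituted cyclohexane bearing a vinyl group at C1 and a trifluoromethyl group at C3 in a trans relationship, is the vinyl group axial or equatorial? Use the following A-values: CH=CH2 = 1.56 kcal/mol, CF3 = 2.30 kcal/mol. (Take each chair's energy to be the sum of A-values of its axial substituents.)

C1 and C3 have the same parity, so for the trans isomer the two substituents are one axial and one equatorial in each chair.
Chair I (vinyl axial, trifluoromethyl equatorial): E = 1.56 kcal/mol.
Chair II (vinyl equatorial, trifluoromethyl axial): E = 2.30 kcal/mol.
Chair I is the more stable (lower-energy) conformer, and in that chair the vinyl group is axial.

axial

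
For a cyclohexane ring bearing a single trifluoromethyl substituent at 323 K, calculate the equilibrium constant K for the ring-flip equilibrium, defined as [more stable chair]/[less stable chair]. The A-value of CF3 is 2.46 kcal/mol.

One chair has the trifluoromethyl group axial (E = 2.46 kcal/mol) and the other has it equatorial (E = 0).
ΔG = 2.46 kcal/mol between the two chairs.
K = exp(ΔG/RT) with R = 1.987×10⁻³ kcal mol⁻¹ K⁻¹ and T = 323 K gives K ≈ 46.2.

K ≈ 46.2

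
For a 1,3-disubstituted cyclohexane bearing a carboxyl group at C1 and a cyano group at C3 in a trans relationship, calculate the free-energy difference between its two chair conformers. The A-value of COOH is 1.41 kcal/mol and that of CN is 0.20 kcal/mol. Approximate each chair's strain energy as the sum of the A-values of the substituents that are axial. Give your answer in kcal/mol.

C1 and C3 have the same parity, so for the trans isomer the two substituents are one axial and one equatorial in each chair.
Chair I (carboxyl axial, cyano equatorial): E = 1.41 kcal/mol.
Chair II (carboxyl equatorial, cyano axial): E = 0.20 kcal/mol.
ΔE = 1.41 − 0.20 = 1.21 kcal/mol; chair II is more stable.

1.21 kcal/mol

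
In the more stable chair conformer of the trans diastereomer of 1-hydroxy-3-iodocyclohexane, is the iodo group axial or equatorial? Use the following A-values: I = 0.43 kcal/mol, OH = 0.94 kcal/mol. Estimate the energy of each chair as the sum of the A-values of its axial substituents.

C1 and C3 have the same parity, so for the trans isomer the two substituents are one axial and one equatorial in each chair.
Chair I (iodo axial, hydroxyl equatorial): E = 0.43 kcal/mol.
Chair II (iodo equatorial, hydroxyl axial): E = 0.94 kcal/mol.
Chair I is the more stable (lower-energy) conformer, and in that chair the iodo group is axial.

axial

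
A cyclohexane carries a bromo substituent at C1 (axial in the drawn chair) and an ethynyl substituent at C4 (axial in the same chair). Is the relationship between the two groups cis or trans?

trans

C1 and C4 have opposite parity, so their axial bonds point in opposite directions.
With opposite-parity carbons, two substituents on the same face are one axial and one equatorial; opposite faces give both axial or both equatorial.
Here the groups are axial/axial → opposite face → trans.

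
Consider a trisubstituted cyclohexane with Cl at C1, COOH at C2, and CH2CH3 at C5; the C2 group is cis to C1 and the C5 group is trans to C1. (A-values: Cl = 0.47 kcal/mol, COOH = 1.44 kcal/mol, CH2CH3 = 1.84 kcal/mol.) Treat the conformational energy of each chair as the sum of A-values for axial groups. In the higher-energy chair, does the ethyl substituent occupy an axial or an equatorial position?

Chair I (chloro axial, carboxyl equatorial, ethyl equatorial): E = 0.47 kcal/mol.
Chair II (chloro equatorial, carboxyl axial, ethyl axial): E = 3.28 kcal/mol.
Chair II is the less stable (higher-energy) conformer, and in that chair the ethyl group is axial.

axial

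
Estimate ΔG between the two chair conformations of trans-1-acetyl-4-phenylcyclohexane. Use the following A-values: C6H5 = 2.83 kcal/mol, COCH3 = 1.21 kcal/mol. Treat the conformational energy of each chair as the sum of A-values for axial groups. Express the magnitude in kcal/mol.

C1 and C4 have opposite parity, so for the trans isomer the two substituents are e,e in one chair and a,a in the other.
Chair I (phenyl axial, acetyl axial): E = 4.04 kcal/mol.
Chair II (phenyl equatorial, acetyl equatorial): E = 0.00 kcal/mol.
ΔE = 4.04 − 0.00 = 4.04 kcal/mol; chair II is more stable.

4.04 kcal/mol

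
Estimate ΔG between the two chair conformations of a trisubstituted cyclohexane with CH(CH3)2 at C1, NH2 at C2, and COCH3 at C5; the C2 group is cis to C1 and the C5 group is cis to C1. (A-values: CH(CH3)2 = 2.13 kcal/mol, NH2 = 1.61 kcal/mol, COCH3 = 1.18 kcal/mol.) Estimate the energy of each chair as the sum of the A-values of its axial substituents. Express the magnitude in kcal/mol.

1.70 kcal/mol

Chair I (isopropyl axial, amino equatorial, acetyl axial): E = 3.31 kcal/mol.
Chair II (isopropyl equatorial, amino axial, acetyl equatorial): E = 1.61 kcal/mol.
ΔE = 3.31 − 1.61 = 1.70 kcal/mol; chair II is more stable.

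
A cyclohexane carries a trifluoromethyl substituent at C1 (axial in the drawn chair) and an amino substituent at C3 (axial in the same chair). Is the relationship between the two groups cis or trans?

C1 and C3 have the same parity, so their axial bonds point in the same direction.
With same-parity carbons, two substituents on the same face are both axial or both equatorial; opposite faces give one of each.
Here the groups are axial/axial → same face → cis.

cis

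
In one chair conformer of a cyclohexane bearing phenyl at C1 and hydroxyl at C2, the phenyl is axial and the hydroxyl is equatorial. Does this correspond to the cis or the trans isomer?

cis

C1 and C2 have opposite parity, so their axial bonds point in opposite directions.
With opposite-parity carbons, two substituents on the same face are one axial and one equatorial; opposite faces give both axial or both equatorial.
Here the groups are axial/equatorial → same face → cis.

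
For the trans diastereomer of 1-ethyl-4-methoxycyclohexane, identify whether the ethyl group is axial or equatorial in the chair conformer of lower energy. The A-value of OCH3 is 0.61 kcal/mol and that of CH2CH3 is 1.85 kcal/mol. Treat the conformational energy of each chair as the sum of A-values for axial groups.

equatorial

C1 and C4 have opposite parity, so for the trans isomer the two substituents are e,e in one chair and a,a in the other.
Chair I (methoxy axial, ethyl axial): E = 2.46 kcal/mol.
Chair II (methoxy equatorial, ethyl equatorial): E = 0.00 kcal/mol.
Chair II is the more stable (lower-energy) conformer, and in that chair the ethyl group is equatorial.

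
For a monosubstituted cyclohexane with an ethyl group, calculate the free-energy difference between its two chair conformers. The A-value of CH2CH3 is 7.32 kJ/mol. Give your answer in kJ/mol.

A monosubstituted cyclohexane has one chair with the ethyl group axial (E = A = 7.32 kJ/mol) and one with it equatorial (E = 0).
ΔE = 7.32 − 0 = 7.32 kJ/mol.

7.32 kJ/mol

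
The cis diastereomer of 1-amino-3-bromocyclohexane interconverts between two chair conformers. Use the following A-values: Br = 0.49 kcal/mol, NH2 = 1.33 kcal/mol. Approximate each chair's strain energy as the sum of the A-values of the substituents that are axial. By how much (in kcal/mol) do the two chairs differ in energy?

1.82 kcal/mol

C1 and C3 have the same parity, so for the cis isomer the two substituents are e,e in one chair and a,a in the other.
Chair I (bromo axial, amino axial): E = 1.82 kcal/mol.
Chair II (bromo equatorial, amino equatorial): E = 0.00 kcal/mol.
ΔE = 1.82 − 0.00 = 1.82 kcal/mol; chair II is more stable.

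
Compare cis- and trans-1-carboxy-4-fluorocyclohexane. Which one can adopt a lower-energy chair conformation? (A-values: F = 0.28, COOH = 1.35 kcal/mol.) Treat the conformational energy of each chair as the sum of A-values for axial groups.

trans

At 1,4 positions (parity opposite): cis → (a,e or e,a); trans → (e,e or a,a).
Best chair for cis: E = 0.28 kcal/mol; best chair for trans: E = 0.00 kcal/mol.
The trans isomer is lower by 0.28 kcal/mol.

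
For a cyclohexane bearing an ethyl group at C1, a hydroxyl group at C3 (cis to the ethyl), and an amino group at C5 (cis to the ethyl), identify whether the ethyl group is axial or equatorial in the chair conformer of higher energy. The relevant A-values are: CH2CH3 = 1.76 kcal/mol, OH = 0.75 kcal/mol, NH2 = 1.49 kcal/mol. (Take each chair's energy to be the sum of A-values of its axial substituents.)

axial

Chair I (ethyl axial, hydroxyl axial, amino axial): E = 4.00 kcal/mol.
Chair II (ethyl equatorial, hydroxyl equatorial, amino equatorial): E = 0.00 kcal/mol.
Chair I is the less stable (higher-energy) conformer, and in that chair the ethyl group is axial.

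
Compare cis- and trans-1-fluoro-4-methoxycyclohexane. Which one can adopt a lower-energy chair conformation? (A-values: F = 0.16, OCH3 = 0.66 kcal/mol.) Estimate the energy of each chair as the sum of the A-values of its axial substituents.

At 1,4 positions (parity opposite): cis → (a,e or e,a); trans → (e,e or a,a).
Best chair for cis: E = 0.16 kcal/mol; best chair for trans: E = 0.00 kcal/mol.
The trans isomer is lower by 0.16 kcal/mol.

trans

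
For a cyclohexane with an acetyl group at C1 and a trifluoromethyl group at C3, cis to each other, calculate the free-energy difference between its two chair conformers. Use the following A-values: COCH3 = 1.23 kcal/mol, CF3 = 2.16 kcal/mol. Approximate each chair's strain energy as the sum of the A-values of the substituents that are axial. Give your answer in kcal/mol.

3.39 kcal/mol

C1 and C3 have the same parity, so for the cis isomer the two substituents are e,e in one chair and a,a in the other.
Chair I (acetyl axial, trifluoromethyl axial): E = 3.39 kcal/mol.
Chair II (acetyl equatorial, trifluoromethyl equatorial): E = 0.00 kcal/mol.
ΔE = 3.39 − 0.00 = 3.39 kcal/mol; chair II is more stable.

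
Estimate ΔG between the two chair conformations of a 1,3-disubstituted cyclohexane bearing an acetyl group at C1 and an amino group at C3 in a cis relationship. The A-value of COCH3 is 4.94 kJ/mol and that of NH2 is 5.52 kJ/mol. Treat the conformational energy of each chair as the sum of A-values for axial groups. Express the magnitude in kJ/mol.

C1 and C3 have the same parity, so for the cis isomer the two substituents are e,e in one chair and a,a in the other.
Chair I (acetyl axial, amino axial): E = 10.46 kJ/mol.
Chair II (acetyl equatorial, amino equatorial): E = 0.00 kJ/mol.
ΔE = 10.46 − 0.00 = 10.46 kJ/mol; chair II is more stable.

10.46 kJ/mol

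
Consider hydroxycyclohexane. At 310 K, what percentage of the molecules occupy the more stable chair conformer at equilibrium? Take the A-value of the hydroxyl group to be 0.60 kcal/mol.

One chair has the hydroxyl group axial (E = 0.60 kcal/mol) and the other has it equatorial (E = 0).
ΔG = 0.60 kcal/mol between the two chairs.
K = exp(ΔG/RT) with R = 1.987×10⁻³ kcal mol⁻¹ K⁻¹ and T = 310 K gives K ≈ 2.65.
Fraction in the lower-energy chair = K/(K+1) = 72.6%.

72.6%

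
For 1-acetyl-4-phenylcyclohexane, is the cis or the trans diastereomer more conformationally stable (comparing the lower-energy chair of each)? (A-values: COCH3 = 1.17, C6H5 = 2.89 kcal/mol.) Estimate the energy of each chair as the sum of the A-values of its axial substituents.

At 1,4 positions (parity opposite): cis → (a,e or e,a); trans → (e,e or a,a).
Best chair for cis: E = 1.17 kcal/mol; best chair for trans: E = 0.00 kcal/mol.
The trans isomer is lower by 1.17 kcal/mol.

trans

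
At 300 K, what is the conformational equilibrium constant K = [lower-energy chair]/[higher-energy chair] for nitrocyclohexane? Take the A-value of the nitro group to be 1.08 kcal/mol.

One chair has the nitro group axial (E = 1.08 kcal/mol) and the other has it equatorial (E = 0).
ΔG = 1.08 kcal/mol between the two chairs.
K = exp(ΔG/RT) with R = 1.987×10⁻³ kcal mol⁻¹ K⁻¹ and T = 300 K gives K ≈ 6.12.

K ≈ 6.12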